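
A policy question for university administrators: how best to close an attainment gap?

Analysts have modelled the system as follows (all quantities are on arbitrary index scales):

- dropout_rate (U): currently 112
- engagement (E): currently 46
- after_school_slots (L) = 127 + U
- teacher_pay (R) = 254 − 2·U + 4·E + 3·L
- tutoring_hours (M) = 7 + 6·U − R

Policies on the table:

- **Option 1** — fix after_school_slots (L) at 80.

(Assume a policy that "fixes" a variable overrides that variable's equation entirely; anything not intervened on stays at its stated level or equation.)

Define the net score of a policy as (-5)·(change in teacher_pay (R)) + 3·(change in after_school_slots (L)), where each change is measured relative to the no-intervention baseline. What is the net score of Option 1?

Baseline:
  U = 112
  E = 46
  L = 127 + 112 = 239
  R = 254 − 2·112 + 4·46 + 3·239 = 931
Option 1 (L := 80):
  U = 112
  E = 46
  L = 80
  R = 254 − 2·112 + 4·46 + 3·80 = 454
ΔR = 454 − 931 = -477; ΔL = 80 − 239 = -159
Score = (-5)·(-477) + 3·(-159) = 1908

1908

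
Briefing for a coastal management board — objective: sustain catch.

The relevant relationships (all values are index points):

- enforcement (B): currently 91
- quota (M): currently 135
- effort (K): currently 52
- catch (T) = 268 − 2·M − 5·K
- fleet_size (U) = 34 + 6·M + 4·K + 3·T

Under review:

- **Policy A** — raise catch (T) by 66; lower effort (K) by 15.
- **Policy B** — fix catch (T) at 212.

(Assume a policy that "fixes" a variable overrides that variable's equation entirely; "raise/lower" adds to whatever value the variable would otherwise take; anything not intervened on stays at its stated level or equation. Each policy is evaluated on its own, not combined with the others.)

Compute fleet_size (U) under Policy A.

Policy A (T + 66, K − 15):
  M = 135
  K = 52 − 15 = 37
  T = 268 − 2·135 − 5·37 (+66 from intervention) = -121
  U = 34 + 6·135 + 4·37 + 3·(-121) = 629

629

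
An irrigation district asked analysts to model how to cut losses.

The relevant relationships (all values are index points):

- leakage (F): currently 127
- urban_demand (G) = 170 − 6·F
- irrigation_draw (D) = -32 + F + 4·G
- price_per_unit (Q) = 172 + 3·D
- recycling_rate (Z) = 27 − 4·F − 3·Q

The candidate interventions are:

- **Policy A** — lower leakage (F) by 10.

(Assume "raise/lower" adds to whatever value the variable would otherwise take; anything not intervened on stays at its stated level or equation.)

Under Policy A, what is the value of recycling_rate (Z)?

17430

Policy A (F − 10):
  F = 127 − 10 = 117
  G = 170 − 6·117 = -532
  D = -32 + 117 + 4·(-532) = -2043
  Q = 172 + 3·(-2043) = -5957
  Z = 27 − 4·117 − 3·(-5957) = 17430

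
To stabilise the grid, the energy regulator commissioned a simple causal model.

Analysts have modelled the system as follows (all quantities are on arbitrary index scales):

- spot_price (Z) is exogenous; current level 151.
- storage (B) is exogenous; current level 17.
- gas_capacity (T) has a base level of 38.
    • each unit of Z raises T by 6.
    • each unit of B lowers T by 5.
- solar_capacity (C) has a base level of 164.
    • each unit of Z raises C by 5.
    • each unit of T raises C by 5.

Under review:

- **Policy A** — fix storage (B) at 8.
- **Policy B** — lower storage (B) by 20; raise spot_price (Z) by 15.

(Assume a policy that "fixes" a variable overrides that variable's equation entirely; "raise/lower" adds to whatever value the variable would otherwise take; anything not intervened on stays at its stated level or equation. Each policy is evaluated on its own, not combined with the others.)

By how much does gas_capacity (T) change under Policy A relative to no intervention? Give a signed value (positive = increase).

Baseline:
  Z = 151
  B = 17
  T = 38 + 6·151 − 5·17 = 859
Policy A (B := 8):
  Z = 151
  B = 8
  T = 38 + 6·151 − 5·8 = 904
Change in T: 904 − 859 = 45

45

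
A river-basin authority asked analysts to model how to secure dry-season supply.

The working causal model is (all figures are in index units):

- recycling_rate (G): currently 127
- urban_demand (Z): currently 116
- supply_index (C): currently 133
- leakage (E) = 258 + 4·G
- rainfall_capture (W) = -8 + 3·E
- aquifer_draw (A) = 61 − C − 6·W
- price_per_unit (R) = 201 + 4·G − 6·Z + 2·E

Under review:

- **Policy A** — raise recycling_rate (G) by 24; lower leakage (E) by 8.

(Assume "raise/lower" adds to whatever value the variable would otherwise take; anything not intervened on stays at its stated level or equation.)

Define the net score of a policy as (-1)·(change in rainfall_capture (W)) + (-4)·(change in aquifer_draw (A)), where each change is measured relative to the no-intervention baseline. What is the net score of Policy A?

Baseline:
  G = 127
  C = 133
  E = 258 + 4·127 = 766
  W = -8 + 3·766 = 2290
  A = 61 − 133 − 6·2290 = -13812
Policy A (G + 24, E − 8):
  G = 127 + 24 = 151
  C = 133
  E = 258 + 4·151 (−8 from intervention) = 854
  W = -8 + 3·854 = 2554
  A = 61 − 133 − 6·2554 = -15396
ΔW = 2554 − 2290 = 264; ΔA = -15396 − (-13812) = -1584
Score = (-1)·264 + (-4)·(-1584) = 6072

6072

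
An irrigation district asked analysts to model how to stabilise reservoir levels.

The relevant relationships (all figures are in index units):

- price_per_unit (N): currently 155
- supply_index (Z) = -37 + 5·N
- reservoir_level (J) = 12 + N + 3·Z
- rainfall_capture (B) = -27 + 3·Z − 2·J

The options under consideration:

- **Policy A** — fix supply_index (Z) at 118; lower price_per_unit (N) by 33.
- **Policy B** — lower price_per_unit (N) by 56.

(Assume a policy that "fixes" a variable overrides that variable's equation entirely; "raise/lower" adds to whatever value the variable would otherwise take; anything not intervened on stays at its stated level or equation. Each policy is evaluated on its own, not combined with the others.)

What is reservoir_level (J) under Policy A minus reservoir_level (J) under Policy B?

Policy A (Z := 118, N − 33):
  N = 155 − 33 = 122
  Z = 118
  J = 12 + 122 + 3·118 = 488
Policy B (N − 56):
  N = 155 − 56 = 99
  Z = -37 + 5·99 = 458
  J = 12 + 99 + 3·458 = 1485
J: 488 − 1485 = -997

-997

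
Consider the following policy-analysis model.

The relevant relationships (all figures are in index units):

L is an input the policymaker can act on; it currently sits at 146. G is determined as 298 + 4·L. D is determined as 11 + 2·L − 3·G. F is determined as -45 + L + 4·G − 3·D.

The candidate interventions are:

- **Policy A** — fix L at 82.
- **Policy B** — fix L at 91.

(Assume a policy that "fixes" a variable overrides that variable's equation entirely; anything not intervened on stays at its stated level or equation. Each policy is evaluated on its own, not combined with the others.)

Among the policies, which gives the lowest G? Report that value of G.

Policy A (L := 82):
  L = 82
  G = 298 + 4·82 = 626
Policy B (L := 91):
  L = 91
  G = 298 + 4·91 = 662
Comparing — Policy A: G=626, Policy B: G=662. Lowest is 626 (Policy A).

626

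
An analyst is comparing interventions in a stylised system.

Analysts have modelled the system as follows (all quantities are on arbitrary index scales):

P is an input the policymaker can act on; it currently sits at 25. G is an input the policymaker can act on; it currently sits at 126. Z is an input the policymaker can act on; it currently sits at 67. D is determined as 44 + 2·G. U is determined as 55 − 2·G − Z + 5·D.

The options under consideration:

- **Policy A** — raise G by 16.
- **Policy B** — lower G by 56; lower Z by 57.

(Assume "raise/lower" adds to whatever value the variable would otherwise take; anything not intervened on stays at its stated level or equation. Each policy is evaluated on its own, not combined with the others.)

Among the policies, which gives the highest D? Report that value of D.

328

Policy A (G + 16):
  G = 126 + 16 = 142
  D = 44 + 2·142 = 328
Policy B (G − 56, Z − 57):
  G = 126 − 56 = 70
  D = 44 + 2·70 = 184
Comparing — Policy A: D=328, Policy B: D=184. Highest is 328 (Policy A).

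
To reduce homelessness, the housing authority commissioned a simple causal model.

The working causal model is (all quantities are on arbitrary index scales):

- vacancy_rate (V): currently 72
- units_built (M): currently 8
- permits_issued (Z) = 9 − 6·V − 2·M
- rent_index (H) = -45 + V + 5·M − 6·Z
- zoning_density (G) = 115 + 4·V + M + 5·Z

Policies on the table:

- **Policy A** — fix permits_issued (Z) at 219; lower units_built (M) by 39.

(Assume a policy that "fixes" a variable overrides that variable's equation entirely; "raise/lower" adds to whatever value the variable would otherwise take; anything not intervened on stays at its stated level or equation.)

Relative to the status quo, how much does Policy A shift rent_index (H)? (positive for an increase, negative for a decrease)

Baseline:
  V = 72
  M = 8
  Z = 9 − 6·72 − 2·8 = -439
  H = -45 + 72 + 5·8 − 6·(-439) = 2701
Policy A (Z := 219, M − 39):
  V = 72
  M = 8 − 39 = -31
  Z = 219
  H = -45 + 72 + 5·(-31) − 6·219 = -1442
Change in H: -1442 − 2701 = -4143

-4143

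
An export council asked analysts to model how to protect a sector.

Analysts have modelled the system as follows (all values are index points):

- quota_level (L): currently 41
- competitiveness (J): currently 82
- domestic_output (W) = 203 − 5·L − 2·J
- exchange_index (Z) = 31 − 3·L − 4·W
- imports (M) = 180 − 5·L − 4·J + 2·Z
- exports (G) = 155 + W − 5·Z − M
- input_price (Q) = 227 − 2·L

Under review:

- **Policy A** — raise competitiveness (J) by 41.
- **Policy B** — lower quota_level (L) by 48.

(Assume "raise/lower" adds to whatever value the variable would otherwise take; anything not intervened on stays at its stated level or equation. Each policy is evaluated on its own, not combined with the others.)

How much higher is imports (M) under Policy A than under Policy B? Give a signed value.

1884

Policy A (J + 41):
  L = 41
  J = 82 + 41 = 123
  W = 203 − 5·41 − 2·123 = -248
  Z = 31 − 3·41 − 4·(-248) = 900
  M = 180 − 5·41 − 4·123 + 2·900 = 1283
Policy B (L − 48):
  L = 41 − 48 = -7
  J = 82
  W = 203 − 5·(-7) − 2·82 = 74
  Z = 31 − 3·(-7) − 4·74 = -244
  M = 180 − 5·(-7) − 4·82 + 2·(-244) = -601
M: 1283 − (-601) = 1884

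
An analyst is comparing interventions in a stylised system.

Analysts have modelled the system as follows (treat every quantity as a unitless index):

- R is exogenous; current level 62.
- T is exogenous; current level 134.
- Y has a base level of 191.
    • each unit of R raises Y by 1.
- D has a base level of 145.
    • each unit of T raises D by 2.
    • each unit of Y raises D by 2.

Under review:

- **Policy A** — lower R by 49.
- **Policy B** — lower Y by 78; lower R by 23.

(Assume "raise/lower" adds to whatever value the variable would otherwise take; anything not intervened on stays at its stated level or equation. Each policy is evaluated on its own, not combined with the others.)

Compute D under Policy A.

821

Policy A (R − 49):
  R = 62 − 49 = 13
  T = 134
  Y = 191 + 13 = 204
  D = 145 + 2·134 + 2·204 = 821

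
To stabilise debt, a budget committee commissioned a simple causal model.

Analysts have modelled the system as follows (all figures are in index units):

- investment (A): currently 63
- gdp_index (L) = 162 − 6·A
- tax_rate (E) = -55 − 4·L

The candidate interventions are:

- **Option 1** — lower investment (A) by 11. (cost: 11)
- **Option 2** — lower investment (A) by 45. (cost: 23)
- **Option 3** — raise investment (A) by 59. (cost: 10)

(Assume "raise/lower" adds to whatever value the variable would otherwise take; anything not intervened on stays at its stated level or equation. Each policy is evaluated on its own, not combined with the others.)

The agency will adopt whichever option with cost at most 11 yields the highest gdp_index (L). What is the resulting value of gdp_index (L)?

Option 1 (A − 11):
  A = 63 − 11 = 52
  L = 162 − 6·52 = -150
Option 3 (A + 59):
  A = 63 + 59 = 122
  L = 162 − 6·122 = -570
Comparing — Option 1: L=-150, Option 3: L=-570. Highest is -150 (Option 1).

-150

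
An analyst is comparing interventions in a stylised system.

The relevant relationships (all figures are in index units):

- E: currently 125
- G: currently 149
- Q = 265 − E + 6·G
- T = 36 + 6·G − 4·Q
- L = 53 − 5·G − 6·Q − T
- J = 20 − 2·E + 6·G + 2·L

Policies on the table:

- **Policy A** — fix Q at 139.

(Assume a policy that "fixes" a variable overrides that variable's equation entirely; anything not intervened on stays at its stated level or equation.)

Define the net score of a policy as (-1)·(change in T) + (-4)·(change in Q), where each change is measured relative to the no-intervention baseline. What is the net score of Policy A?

0

Baseline:
  E = 125
  G = 149
  Q = 265 − 125 + 6·149 = 1034
  T = 36 + 6·149 − 4·1034 = -3206
Policy A (Q := 139):
  E = 125
  G = 149
  Q = 139
  T = 36 + 6·149 − 4·139 = 374
ΔT = 374 − (-3206) = 3580; ΔQ = 139 − 1034 = -895
Score = (-1)·3580 + (-4)·(-895) = 0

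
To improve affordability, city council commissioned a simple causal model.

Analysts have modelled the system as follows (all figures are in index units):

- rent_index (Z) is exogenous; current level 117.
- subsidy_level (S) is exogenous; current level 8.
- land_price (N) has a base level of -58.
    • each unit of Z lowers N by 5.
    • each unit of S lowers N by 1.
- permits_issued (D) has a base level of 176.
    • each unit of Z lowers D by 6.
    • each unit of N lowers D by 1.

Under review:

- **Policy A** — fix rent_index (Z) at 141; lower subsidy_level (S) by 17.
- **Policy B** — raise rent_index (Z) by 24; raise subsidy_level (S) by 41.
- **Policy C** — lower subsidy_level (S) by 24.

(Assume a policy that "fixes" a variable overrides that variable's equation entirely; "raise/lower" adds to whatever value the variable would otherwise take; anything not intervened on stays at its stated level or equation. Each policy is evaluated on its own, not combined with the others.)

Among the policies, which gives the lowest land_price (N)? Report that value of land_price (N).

-812

Policy A (Z := 141, S − 17):
  Z = 141
  S = 8 − 17 = -9
  N = -58 − 5·141 − (-9) = -754
Policy B (Z + 24, S + 41):
  Z = 117 + 24 = 141
  S = 8 + 41 = 49
  N = -58 − 5·141 − 49 = -812
Policy C (S − 24):
  Z = 117
  S = 8 − 24 = -16
  N = -58 − 5·117 − (-16) = -627
Comparing — Policy A: N=-754, Policy B: N=-812, Policy C: N=-627. Lowest is -812 (Policy B).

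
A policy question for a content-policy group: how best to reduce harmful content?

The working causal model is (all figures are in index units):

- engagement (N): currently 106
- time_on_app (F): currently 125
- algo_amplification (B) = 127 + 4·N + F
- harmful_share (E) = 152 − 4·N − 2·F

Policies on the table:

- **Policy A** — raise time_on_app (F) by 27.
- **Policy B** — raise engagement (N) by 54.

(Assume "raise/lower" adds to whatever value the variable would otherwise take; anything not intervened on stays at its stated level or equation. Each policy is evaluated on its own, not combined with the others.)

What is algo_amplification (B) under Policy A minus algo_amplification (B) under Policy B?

-189

Policy A (F + 27):
  N = 106
  F = 125 + 27 = 152
  B = 127 + 4·106 + 152 = 703
Policy B (N + 54):
  N = 106 + 54 = 160
  F = 125
  B = 127 + 4·160 + 125 = 892
B: 703 − 892 = -189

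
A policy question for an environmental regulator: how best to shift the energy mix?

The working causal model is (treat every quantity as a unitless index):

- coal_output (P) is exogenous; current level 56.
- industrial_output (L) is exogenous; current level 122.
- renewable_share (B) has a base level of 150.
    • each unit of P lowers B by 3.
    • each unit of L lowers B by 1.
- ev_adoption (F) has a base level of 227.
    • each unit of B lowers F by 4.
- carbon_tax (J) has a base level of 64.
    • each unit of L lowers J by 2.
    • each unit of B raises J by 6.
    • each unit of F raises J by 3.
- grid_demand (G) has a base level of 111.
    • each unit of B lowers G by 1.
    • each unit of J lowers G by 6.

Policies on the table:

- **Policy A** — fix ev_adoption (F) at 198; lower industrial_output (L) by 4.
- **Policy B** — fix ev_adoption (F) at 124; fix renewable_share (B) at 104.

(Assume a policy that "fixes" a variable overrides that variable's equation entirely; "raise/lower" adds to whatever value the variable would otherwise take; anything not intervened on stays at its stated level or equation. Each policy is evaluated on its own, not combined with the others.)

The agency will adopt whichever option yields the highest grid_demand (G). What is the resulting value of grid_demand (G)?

Policy A (F := 198, L − 4):
  P = 56
  L = 122 − 4 = 118
  B = 150 − 3·56 − 118 = -136
  F = 198
  J = 64 − 2·118 + 6·(-136) + 3·198 = -394
  G = 111 − (-136) − 6·(-394) = 2611
Policy B (F := 124, B := 104):
  P = 56
  L = 122
  B = 104
  F = 124
  J = 64 − 2·122 + 6·104 + 3·124 = 816
  G = 111 − 104 − 6·816 = -4889
Comparing — Policy A: G=2611, Policy B: G=-4889. Highest is 2611 (Policy A).

2611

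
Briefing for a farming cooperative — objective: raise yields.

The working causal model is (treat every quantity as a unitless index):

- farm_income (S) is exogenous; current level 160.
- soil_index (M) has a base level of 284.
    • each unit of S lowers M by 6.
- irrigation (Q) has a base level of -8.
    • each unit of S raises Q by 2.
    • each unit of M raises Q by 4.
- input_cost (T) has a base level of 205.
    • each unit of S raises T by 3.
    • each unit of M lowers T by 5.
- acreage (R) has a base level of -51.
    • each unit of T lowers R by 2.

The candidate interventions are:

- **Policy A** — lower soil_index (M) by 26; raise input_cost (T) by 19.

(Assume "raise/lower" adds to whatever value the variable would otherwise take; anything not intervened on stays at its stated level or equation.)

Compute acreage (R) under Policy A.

-8479

Policy A (M − 26, T + 19):
  S = 160
  M = 284 − 6·160 (−26 from intervention) = -702
  T = 205 + 3·160 − 5·(-702) (+19 from intervention) = 4214
  R = -51 − 2·4214 = -8479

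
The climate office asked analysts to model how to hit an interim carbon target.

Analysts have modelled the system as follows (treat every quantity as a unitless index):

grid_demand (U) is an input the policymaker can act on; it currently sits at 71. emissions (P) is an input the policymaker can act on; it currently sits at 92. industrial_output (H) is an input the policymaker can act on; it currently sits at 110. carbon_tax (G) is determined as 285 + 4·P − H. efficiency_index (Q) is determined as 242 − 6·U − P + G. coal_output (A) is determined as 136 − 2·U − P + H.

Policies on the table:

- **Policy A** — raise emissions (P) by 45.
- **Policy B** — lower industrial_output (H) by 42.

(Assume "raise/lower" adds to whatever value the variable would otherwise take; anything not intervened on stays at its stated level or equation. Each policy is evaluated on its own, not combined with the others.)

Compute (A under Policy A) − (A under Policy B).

-3

Policy A (P + 45):
  U = 71
  P = 92 + 45 = 137
  H = 110
  A = 136 − 2·71 − 137 + 110 = -33
Policy B (H − 42):
  U = 71
  P = 92
  H = 110 − 42 = 68
  A = 136 − 2·71 − 92 + 68 = -30
A: -33 − (-30) = -3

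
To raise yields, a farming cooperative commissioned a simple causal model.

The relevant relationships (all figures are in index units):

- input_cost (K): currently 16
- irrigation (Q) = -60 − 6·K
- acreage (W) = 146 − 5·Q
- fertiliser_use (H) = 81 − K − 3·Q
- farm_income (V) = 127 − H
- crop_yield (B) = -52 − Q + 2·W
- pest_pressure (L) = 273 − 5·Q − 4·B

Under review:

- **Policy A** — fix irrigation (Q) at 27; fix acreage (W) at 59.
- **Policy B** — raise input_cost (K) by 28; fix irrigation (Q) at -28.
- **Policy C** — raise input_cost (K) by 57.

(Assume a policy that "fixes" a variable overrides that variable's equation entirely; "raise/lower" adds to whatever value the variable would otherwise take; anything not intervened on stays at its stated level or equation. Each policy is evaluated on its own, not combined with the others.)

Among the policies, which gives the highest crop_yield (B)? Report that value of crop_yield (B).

5718

Policy A (Q := 27, W := 59):
  K = 16
  Q = 27
  W = 59
  B = -52 − 27 + 2·59 = 39
Policy B (K + 28, Q := -28):
  K = 16 + 28 = 44
  Q = -28
  W = 146 − 5·(-28) = 286
  B = -52 − (-28) + 2·286 = 548
Policy C (K + 57):
  K = 16 + 57 = 73
  Q = -60 − 6·73 = -498
  W = 146 − 5·(-498) = 2636
  B = -52 − (-498) + 2·2636 = 5718
Comparing — Policy A: B=39, Policy B: B=548, Policy C: B=5718. Highest is 5718 (Policy C).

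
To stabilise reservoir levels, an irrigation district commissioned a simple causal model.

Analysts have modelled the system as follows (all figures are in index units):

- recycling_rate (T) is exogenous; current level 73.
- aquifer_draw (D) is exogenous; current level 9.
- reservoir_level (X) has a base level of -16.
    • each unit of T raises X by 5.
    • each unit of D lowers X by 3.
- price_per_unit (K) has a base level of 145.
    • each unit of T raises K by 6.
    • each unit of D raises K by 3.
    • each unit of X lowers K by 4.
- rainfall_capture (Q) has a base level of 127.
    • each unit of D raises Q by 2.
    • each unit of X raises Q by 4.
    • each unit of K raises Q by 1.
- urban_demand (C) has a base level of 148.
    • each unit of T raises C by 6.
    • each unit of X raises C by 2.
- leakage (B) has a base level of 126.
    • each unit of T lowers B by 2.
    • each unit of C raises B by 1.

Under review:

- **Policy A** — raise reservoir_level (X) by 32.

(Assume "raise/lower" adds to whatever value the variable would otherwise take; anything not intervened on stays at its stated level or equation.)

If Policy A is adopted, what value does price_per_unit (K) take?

Policy A (X + 32):
  T = 73
  D = 9
  X = -16 + 5·73 − 3·9 (+32 from intervention) = 354
  K = 145 + 6·73 + 3·9 − 4·354 = -806

-806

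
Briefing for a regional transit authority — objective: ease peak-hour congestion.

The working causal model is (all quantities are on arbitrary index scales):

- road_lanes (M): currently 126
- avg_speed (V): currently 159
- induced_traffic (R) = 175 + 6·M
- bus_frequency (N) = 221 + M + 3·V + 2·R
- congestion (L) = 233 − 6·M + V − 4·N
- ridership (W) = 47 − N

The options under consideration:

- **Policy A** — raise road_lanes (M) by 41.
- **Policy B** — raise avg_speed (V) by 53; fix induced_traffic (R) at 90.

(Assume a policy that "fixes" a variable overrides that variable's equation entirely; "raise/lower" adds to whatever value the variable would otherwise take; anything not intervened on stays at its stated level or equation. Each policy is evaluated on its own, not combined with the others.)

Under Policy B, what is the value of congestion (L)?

-4963

Policy B (V + 53, R := 90):
  M = 126
  V = 159 + 53 = 212
  R = 90
  N = 221 + 126 + 3·212 + 2·90 = 1163
  L = 233 − 6·126 + 212 − 4·1163 = -4963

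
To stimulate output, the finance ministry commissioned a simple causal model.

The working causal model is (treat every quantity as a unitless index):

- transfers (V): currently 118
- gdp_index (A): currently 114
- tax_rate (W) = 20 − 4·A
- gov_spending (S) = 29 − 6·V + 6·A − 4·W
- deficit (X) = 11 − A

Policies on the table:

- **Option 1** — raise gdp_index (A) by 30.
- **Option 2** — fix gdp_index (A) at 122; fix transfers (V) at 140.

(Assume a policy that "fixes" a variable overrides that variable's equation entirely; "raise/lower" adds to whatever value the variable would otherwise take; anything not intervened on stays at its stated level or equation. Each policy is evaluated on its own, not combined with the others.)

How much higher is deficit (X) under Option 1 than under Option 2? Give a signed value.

Option 1 (A + 30):
  A = 114 + 30 = 144
  X = 11 − 144 = -133
Option 2 (A := 122, V := 140):
  A = 122
  X = 11 − 122 = -111
X: -133 − (-111) = -22

-22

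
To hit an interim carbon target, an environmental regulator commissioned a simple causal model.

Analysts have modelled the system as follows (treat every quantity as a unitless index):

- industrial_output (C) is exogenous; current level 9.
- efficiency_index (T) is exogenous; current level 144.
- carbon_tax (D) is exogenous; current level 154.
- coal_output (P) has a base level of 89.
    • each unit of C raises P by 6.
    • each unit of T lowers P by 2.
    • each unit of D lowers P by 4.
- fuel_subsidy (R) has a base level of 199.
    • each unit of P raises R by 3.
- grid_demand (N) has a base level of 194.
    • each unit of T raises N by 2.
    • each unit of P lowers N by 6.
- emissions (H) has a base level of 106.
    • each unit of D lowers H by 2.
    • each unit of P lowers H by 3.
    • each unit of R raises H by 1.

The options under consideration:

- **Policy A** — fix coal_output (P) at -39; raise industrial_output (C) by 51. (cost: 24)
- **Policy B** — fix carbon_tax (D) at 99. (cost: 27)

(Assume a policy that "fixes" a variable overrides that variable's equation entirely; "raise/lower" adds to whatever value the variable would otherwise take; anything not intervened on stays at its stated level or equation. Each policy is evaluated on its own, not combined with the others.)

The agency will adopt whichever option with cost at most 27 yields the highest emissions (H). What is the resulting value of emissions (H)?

107

Policy A (P := -39, C + 51):
  C = 9 + 51 = 60
  T = 144
  D = 154
  P = -39
  R = 199 + 3·(-39) = 82
  H = 106 − 2·154 − 3·(-39) + 82 = -3
Policy B (D := 99):
  C = 9
  T = 144
  D = 99
  P = 89 + 6·9 − 2·144 − 4·99 = -541
  R = 199 + 3·(-541) = -1424
  H = 106 − 2·99 − 3·(-541) + (-1424) = 107
Comparing — Policy A: H=-3, Policy B: H=107. Highest is 107 (Policy B).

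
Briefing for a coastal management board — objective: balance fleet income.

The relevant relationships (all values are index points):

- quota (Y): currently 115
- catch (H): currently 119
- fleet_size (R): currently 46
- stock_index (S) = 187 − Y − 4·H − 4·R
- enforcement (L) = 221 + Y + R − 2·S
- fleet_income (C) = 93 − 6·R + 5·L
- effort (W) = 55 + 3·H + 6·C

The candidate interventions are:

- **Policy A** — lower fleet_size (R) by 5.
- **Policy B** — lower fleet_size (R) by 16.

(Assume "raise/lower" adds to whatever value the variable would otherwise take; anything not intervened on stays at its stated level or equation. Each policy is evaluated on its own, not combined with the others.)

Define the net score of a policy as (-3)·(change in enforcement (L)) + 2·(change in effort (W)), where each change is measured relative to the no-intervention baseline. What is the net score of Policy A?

-2205

Baseline:
  Y = 115
  H = 119
  R = 46
  S = 187 − 115 − 4·119 − 4·46 = -588
  L = 221 + 115 + 46 − 2·(-588) = 1558
  C = 93 − 6·46 + 5·1558 = 7607
  W = 55 + 3·119 + 6·7607 = 46054
Policy A (R − 5):
  Y = 115
  H = 119
  R = 46 − 5 = 41
  S = 187 − 115 − 4·119 − 4·41 = -568
  L = 221 + 115 + 41 − 2·(-568) = 1513
  C = 93 − 6·41 + 5·1513 = 7412
  W = 55 + 3·119 + 6·7412 = 44884
ΔL = 1513 − 1558 = -45; ΔW = 44884 − 46054 = -1170
Score = (-3)·(-45) + 2·(-1170) = -2205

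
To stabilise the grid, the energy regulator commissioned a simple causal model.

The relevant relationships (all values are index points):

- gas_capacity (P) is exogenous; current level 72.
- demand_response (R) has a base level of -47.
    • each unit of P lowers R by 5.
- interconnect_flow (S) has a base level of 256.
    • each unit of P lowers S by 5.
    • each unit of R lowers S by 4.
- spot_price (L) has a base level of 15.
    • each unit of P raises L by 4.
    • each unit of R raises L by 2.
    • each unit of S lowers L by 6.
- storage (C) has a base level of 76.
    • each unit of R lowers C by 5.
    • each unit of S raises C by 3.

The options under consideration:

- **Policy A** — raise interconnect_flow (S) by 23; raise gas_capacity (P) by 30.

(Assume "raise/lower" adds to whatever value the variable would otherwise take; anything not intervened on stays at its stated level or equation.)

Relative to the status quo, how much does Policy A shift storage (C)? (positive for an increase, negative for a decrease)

2169

Baseline:
  P = 72
  R = -47 − 5·72 = -407
  S = 256 − 5·72 − 4·(-407) = 1524
  C = 76 − 5·(-407) + 3·1524 = 6683
Policy A (S + 23, P + 30):
  P = 72 + 30 = 102
  R = -47 − 5·102 = -557
  S = 256 − 5·102 − 4·(-557) (+23 from intervention) = 1997
  C = 76 − 5·(-557) + 3·1997 = 8852
Change in C: 8852 − 6683 = 2169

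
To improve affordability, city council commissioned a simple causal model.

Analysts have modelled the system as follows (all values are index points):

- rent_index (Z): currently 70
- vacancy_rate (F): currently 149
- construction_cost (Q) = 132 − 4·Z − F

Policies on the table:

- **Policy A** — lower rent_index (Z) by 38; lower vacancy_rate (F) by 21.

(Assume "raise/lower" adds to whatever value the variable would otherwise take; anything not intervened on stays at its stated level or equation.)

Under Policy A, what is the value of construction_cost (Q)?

Policy A (Z − 38, F − 21):
  Z = 70 − 38 = 32
  F = 149 − 21 = 128
  Q = 132 − 4·32 − 128 = -124

-124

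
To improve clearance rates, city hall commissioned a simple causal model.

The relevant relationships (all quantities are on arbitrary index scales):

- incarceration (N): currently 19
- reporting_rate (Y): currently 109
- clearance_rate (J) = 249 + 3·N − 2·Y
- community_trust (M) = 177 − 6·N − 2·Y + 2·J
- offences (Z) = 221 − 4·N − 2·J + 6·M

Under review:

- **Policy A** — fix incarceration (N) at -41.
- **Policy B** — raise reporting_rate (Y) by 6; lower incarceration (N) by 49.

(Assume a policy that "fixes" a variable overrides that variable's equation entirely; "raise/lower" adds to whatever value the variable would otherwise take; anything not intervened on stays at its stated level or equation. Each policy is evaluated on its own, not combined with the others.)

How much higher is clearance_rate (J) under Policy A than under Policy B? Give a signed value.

-21

Policy A (N := -41):
  N = -41
  Y = 109
  J = 249 + 3·(-41) − 2·109 = -92
Policy B (Y + 6, N − 49):
  N = 19 − 49 = -30
  Y = 109 + 6 = 115
  J = 249 + 3·(-30) − 2·115 = -71
J: -92 − (-71) = -21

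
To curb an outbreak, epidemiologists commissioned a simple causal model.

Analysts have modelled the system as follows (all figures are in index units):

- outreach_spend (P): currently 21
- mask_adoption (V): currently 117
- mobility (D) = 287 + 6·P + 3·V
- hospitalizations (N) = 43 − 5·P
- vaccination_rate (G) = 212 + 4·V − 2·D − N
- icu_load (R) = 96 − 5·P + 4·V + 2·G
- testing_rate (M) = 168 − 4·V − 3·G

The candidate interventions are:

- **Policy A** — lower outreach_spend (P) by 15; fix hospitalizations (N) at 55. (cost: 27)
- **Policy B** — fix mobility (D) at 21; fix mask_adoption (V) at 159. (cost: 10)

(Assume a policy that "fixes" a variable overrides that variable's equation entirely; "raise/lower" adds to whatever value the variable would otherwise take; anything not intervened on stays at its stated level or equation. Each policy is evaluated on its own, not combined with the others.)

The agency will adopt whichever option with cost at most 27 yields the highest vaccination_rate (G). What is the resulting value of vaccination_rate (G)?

Policy A (P − 15, N := 55):
  P = 21 − 15 = 6
  V = 117
  D = 287 + 6·6 + 3·117 = 674
  N = 55
  G = 212 + 4·117 − 2·674 − 55 = -723
Policy B (D := 21, V := 159):
  P = 21
  V = 159
  D = 21
  N = 43 − 5·21 = -62
  G = 212 + 4·159 − 2·21 − (-62) = 868
Comparing — Policy A: G=-723, Policy B: G=868. Highest is 868 (Policy B).

868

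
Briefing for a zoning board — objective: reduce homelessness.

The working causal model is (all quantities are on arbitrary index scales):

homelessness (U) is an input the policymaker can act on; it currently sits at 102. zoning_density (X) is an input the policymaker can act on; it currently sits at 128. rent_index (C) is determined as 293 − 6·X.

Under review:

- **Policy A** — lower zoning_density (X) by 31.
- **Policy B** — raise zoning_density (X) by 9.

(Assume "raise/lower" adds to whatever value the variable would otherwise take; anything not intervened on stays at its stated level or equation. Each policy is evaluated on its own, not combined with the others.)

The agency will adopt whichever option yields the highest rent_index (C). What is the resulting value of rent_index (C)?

-289

Policy A (X − 31):
  X = 128 − 31 = 97
  C = 293 − 6·97 = -289
Policy B (X + 9):
  X = 128 + 9 = 137
  C = 293 − 6·137 = -529
Comparing — Policy A: C=-289, Policy B: C=-529. Highest is -289 (Policy A).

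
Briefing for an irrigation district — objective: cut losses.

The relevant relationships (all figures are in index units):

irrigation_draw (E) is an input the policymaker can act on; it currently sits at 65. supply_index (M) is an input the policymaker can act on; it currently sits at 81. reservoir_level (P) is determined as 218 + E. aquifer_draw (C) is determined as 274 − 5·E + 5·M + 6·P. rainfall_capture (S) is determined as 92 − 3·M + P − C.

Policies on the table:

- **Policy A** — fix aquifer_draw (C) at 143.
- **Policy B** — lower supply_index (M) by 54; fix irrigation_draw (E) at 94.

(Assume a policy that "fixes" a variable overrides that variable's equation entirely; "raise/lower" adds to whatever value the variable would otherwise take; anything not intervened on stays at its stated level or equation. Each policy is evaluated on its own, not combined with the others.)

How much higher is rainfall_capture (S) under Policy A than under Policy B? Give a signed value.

1477

Policy A (C := 143):
  E = 65
  M = 81
  P = 218 + 65 = 283
  C = 143
  S = 92 − 3·81 + 283 − 143 = -11
Policy B (M − 54, E := 94):
  E = 94
  M = 81 − 54 = 27
  P = 218 + 94 = 312
  C = 274 − 5·94 + 5·27 + 6·312 = 1811
  S = 92 − 3·27 + 312 − 1811 = -1488
S: -11 − (-1488) = 1477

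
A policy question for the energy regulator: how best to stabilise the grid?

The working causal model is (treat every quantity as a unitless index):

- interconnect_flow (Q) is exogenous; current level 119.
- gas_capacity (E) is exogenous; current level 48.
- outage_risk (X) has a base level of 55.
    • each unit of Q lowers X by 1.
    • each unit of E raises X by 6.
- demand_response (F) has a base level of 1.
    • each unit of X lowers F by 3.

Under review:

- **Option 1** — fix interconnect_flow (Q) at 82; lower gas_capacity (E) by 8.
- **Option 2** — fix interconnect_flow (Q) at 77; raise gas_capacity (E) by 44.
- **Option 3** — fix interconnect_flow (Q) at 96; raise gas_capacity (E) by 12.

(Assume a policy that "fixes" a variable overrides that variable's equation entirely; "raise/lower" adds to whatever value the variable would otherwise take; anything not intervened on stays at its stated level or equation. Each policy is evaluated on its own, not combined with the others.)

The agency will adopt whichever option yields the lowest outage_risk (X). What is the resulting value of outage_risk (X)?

213

Option 1 (Q := 82, E − 8):
  Q = 82
  E = 48 − 8 = 40
  X = 55 − 82 + 6·40 = 213
Option 2 (Q := 77, E + 44):
  Q = 77
  E = 48 + 44 = 92
  X = 55 − 77 + 6·92 = 530
Option 3 (Q := 96, E + 12):
  Q = 96
  E = 48 + 12 = 60
  X = 55 − 96 + 6·60 = 319
Comparing — Option 1: X=213, Option 2: X=530, Option 3: X=319. Lowest is 213 (Option 1).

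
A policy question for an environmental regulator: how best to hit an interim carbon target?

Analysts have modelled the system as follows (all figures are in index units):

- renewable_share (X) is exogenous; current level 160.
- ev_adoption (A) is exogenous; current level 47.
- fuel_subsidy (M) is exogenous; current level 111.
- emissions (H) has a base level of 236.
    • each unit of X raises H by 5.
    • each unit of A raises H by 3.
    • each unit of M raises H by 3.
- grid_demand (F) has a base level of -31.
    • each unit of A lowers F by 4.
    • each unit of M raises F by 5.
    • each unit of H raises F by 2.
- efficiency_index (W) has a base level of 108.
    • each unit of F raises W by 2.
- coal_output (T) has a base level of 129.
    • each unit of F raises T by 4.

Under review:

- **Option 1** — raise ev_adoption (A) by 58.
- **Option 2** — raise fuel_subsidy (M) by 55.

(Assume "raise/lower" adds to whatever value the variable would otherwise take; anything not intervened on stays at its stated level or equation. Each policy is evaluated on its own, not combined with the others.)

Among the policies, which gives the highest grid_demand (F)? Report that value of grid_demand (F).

Option 1 (A + 58):
  X = 160
  A = 47 + 58 = 105
  M = 111
  H = 236 + 5·160 + 3·105 + 3·111 = 1684
  F = -31 − 4·105 + 5·111 + 2·1684 = 3472
Option 2 (M + 55):
  X = 160
  A = 47
  M = 111 + 55 = 166
  H = 236 + 5·160 + 3·47 + 3·166 = 1675
  F = -31 − 4·47 + 5·166 + 2·1675 = 3961
Comparing — Option 1: F=3472, Option 2: F=3961. Highest is 3961 (Option 2).

3961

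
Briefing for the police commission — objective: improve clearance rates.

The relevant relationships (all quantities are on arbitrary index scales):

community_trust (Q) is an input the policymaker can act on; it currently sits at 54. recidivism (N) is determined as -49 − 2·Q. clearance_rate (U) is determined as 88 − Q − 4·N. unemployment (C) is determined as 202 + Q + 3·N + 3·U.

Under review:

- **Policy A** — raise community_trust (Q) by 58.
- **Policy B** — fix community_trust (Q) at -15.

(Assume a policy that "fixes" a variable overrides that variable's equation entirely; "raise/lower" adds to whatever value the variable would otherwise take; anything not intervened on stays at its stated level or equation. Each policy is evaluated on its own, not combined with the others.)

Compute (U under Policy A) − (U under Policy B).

Policy A (Q + 58):
  Q = 54 + 58 = 112
  N = -49 − 2·112 = -273
  U = 88 − 112 − 4·(-273) = 1068
Policy B (Q := -15):
  Q = -15
  N = -49 − 2·(-15) = -19
  U = 88 − (-15) − 4·(-19) = 179
U: 1068 − 179 = 889

889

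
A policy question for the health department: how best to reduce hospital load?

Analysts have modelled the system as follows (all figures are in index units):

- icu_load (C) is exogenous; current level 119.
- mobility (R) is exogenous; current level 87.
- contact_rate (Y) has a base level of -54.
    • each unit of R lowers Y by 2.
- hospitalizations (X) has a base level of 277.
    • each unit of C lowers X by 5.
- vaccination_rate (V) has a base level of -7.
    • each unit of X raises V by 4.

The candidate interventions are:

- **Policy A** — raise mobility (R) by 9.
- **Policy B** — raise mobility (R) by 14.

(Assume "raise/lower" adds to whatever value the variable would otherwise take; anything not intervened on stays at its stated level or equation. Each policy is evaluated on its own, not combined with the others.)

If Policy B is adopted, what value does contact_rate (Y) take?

Policy B (R + 14):
  R = 87 + 14 = 101
  Y = -54 − 2·101 = -256

-256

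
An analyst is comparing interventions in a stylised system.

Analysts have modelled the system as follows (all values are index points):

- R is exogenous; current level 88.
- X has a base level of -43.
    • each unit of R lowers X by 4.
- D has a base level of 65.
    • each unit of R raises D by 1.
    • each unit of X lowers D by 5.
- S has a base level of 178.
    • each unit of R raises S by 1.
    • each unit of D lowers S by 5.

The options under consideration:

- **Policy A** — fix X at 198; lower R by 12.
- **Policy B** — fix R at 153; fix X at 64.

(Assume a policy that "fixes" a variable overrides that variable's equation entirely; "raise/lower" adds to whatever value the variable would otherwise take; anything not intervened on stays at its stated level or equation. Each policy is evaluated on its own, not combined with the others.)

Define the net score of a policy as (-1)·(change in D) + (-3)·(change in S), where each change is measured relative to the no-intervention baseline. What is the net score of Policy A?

Baseline:
  R = 88
  X = -43 − 4·88 = -395
  D = 65 + 88 − 5·(-395) = 2128
  S = 178 + 88 − 5·2128 = -10374
Policy A (X := 198, R − 12):
  R = 88 − 12 = 76
  X = 198
  D = 65 + 76 − 5·198 = -849
  S = 178 + 76 − 5·(-849) = 4499
ΔD = -849 − 2128 = -2977; ΔS = 4499 − (-10374) = 14873
Score = (-1)·(-2977) + (-3)·14873 = -41642

-41642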